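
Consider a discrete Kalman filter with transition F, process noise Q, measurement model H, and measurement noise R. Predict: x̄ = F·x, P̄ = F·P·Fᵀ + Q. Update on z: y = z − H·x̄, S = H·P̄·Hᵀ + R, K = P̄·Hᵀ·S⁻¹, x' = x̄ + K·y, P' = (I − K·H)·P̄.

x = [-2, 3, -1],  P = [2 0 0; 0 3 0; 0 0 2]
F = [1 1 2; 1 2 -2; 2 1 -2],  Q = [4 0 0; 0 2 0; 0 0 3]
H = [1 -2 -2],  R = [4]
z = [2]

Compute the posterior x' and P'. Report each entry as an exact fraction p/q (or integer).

x' = [-30/353, 690/353, -1024/353]
P' = [5640/353 1596/353 1186/353; 1596/353 1416/353 -450/353; 1186/353 -450/353 1205/353]

x̄ = F·x = [-1, 6, 1]
P̄ = F·P·Fᵀ + Q = [17 0 -1; 0 24 18; -1 18 22]
y = z − H·x̄ = [17]
S = H·P̄·Hᵀ + R = [353]
K = P̄·Hᵀ·S⁻¹ = [19/353; -84/353; -81/353]
x' = x̄ + K·y = [-30/353, 690/353, -1024/353]
P' = (I − K·H)·P̄ = [5640/353 1596/353 1186/353; 1596/353 1416/353 -450/353; 1186/353 -450/353 1205/353]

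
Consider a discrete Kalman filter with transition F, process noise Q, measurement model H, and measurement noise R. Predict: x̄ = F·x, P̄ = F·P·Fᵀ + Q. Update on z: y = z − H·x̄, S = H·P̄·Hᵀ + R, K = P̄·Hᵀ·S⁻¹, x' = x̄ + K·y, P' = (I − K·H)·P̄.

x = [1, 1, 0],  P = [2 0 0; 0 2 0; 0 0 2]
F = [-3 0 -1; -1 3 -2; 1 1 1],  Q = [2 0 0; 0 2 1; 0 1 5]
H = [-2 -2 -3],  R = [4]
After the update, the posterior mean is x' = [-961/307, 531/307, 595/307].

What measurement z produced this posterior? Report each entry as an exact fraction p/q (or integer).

x̄ = F·x = [-3, 2, 2]
P̄ = F·P·Fᵀ + Q = [22 10 -8; 10 30 1; -8 1 11]
S = H·P̄·Hᵀ + R = [307]
K = P̄·Hᵀ·S⁻¹ = [-40/307; -83/307; -19/307]
x' − x̄ = [-40/307, -83/307, -19/307] = K·y
y = (KᵀK)⁻¹·Kᵀ·(x' − x̄) = [1]
z = y + H·x̄ = [1] + [-4] = [-3]

z = [-3]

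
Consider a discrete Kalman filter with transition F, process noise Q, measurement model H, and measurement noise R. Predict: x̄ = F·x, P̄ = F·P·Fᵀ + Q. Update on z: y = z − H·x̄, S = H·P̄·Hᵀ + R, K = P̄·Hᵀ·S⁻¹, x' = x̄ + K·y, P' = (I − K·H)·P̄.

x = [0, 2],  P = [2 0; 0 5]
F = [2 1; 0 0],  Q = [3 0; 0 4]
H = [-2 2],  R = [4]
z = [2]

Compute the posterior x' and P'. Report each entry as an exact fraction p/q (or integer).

x̄ = F·x = [2, 0]
P̄ = F·P·Fᵀ + Q = [16 0; 0 4]
y = z − H·x̄ = [6]
S = H·P̄·Hᵀ + R = [84]
K = P̄·Hᵀ·S⁻¹ = [-8/21; 2/21]
x' = x̄ + K·y = [-2/7, 4/7]
P' = (I − K·H)·P̄ = [80/21 64/21; 64/21 68/21]

x' = [-2/7, 4/7]
P' = [80/21 64/21; 64/21 68/21]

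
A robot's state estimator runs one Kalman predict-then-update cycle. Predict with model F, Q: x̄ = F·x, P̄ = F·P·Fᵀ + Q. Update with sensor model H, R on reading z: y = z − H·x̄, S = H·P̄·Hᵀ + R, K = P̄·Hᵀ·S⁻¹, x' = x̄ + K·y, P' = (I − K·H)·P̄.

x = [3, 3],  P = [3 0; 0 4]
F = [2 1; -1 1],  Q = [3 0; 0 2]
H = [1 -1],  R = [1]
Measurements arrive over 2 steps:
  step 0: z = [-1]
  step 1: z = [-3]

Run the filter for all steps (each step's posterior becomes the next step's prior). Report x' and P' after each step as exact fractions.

step 0: x̄ = F·x = [9, 0]
step 0: P̄ = F·P·Fᵀ + Q = [19 -2; -2 9]
step 0: y = z − H·x̄ = [-10]
step 0: S = H·P̄·Hᵀ + R = [33]
step 0: K = P̄·Hᵀ·S⁻¹ = [7/11; -1/3]
step 0: x' = x̄ + K·y = [29/11, 10/3]
step 0: P' = (I − K·H)·P̄ = [62/11 5; 5 16/3]
step 1: x̄ = F·x = [284/33, 23/33]
step 1: P̄ = F·P·Fᵀ + Q = [1679/33 -31/33; -31/33 98/33]
step 1: y = z − H·x̄ = [-120/11]
step 1: S = H·P̄·Hᵀ + R = [624/11]
step 1: K = P̄·Hᵀ·S⁻¹ = [95/104; -43/624]
step 1: x' = x̄ + K·y = [-53/39, 113/78]
step 1: P' = (I − K·H)·P̄ = [553/156 821/312; 821/312 1685/624]

step 0: x' = [29/11, 10/3], P' = [62/11 5; 5 16/3]
step 1: x' = [-53/39, 113/78], P' = [553/156 821/312; 821/312 1685/624]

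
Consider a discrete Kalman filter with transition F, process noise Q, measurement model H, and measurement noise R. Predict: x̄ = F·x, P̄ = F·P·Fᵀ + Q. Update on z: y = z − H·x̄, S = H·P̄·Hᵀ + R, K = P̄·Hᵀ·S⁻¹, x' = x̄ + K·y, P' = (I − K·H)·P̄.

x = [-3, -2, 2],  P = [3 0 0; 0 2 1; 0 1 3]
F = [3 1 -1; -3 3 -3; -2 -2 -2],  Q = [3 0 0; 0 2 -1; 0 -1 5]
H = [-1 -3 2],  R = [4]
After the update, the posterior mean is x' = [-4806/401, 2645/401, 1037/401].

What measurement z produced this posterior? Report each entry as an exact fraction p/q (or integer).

x̄ = F·x = [-13, -3, 6]
P̄ = F·P·Fᵀ + Q = [33 -18 -16; -18 56 23; -16 23 45]
S = H·P̄·Hᵀ + R = [401]
K = P̄·Hᵀ·S⁻¹ = [-11/401; -104/401; 37/401]
x' − x̄ = [407/401, 3848/401, -1369/401] = K·y
y = (KᵀK)⁻¹·Kᵀ·(x' − x̄) = [-37]
z = y + H·x̄ = [-37] + [34] = [-3]

z = [-3]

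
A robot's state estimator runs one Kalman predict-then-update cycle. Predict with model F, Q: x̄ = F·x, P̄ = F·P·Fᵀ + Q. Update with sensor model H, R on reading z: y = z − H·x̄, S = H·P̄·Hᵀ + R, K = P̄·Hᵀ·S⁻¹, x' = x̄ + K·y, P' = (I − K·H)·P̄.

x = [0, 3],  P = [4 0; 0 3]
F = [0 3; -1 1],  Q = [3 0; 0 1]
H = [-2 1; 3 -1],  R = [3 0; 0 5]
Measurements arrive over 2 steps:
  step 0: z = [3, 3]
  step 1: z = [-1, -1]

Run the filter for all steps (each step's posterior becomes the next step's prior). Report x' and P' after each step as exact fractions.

step 0: x̄ = F·x = [9, 3]
step 0: P̄ = F·P·Fᵀ + Q = [30 9; 9 8]
step 0: y = z − H·x̄ = [18, -21]
step 0: S = H·P̄·Hᵀ + R = [95 -143; -143 229]
step 0: K = P̄·Hᵀ·S⁻¹ = [-48/653 201/653; 427/1306 375/1306]
step 0: x' = x̄ + K·y = [792/653, 3729/1306]
step 0: P' = (I − K·H)·P̄ = [861/653 1578/653; 1578/653 7593/1306]
step 1: x̄ = F·x = [11187/1306, 2145/1306]
step 1: P̄ = F·P·Fᵀ + Q = [72255/1306 13311/1306; 13311/1306 4309/1306]
step 1: y = z − H·x̄ = [18923/1306, -16361/653]
step 1: S = H·P̄·Hᵀ + R = [244003/1306 -185642/653; -185642/653 290634/653]
step 1: K = P̄·Hᵀ·S⁻¹ = [-276633/1523479 713091/3046958; 98311/1523479 156165/1523479]
step 1: x' = x̄ + K·y = [216771/3046958, 13913/1523479]
step 1: P' = (I − K·H)·P̄ = [1905657/3046958 1075758/1523479; 1075758/1523479 2446449/1523479]

step 0: x' = [792/653, 3729/1306], P' = [861/653 1578/653; 1578/653 7593/1306]
step 1: x' = [216771/3046958, 13913/1523479], P' = [1905657/3046958 1075758/1523479; 1075758/1523479 2446449/1523479]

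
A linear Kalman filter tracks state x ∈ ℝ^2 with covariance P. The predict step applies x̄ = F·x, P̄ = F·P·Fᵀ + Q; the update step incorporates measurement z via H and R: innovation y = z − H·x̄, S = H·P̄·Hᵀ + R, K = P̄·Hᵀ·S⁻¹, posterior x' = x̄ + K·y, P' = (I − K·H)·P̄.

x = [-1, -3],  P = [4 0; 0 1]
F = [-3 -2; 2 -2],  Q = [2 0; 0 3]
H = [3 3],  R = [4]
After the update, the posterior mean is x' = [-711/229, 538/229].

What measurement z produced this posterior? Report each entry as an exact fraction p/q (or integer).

x̄ = F·x = [9, 4]
P̄ = F·P·Fᵀ + Q = [42 -20; -20 23]
S = H·P̄·Hᵀ + R = [229]
K = P̄·Hᵀ·S⁻¹ = [66/229; 9/229]
x' − x̄ = [-2772/229, -378/229] = K·y
y = (KᵀK)⁻¹·Kᵀ·(x' − x̄) = [-42]
z = y + H·x̄ = [-42] + [39] = [-3]

z = [-3]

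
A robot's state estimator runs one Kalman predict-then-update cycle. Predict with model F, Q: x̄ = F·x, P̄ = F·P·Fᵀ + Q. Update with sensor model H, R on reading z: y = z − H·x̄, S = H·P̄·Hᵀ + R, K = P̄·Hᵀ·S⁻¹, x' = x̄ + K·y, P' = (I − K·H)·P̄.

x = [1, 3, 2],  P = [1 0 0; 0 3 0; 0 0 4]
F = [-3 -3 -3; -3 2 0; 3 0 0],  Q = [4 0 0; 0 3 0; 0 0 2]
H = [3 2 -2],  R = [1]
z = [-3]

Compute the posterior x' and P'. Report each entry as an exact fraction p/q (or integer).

x' = [-1506/299, 120/23, -242/299]
P' = [5396/299 -435/23 2401/299; -435/23 513/23 -140/23; 2401/299 -140/23 5378/897]

x̄ = F·x = [-18, 3, 3]
P̄ = F·P·Fᵀ + Q = [76 -9 -9; -9 24 -9; -9 -9 11]
y = z − H·x̄ = [51]
S = H·P̄·Hᵀ + R = [897]
K = P̄·Hᵀ·S⁻¹ = [76/299; 1/23; -67/897]
x' = x̄ + K·y = [-1506/299, 120/23, -242/299]
P' = (I − K·H)·P̄ = [5396/299 -435/23 2401/299; -435/23 513/23 -140/23; 2401/299 -140/23 5378/897]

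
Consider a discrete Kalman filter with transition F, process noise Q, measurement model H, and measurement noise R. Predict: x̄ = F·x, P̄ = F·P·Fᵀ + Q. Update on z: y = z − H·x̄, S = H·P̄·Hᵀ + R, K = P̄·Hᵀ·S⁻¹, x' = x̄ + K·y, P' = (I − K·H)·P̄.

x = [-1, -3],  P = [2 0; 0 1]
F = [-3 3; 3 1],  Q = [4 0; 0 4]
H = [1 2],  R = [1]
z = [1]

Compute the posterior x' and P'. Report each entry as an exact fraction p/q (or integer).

x̄ = F·x = [-6, -6]
P̄ = F·P·Fᵀ + Q = [31 -15; -15 23]
y = z − H·x̄ = [19]
S = H·P̄·Hᵀ + R = [64]
K = P̄·Hᵀ·S⁻¹ = [1/64; 31/64]
x' = x̄ + K·y = [-365/64, 205/64]
P' = (I − K·H)·P̄ = [1983/64 -991/64; -991/64 511/64]

x' = [-365/64, 205/64]
P' = [1983/64 -991/64; -991/64 511/64]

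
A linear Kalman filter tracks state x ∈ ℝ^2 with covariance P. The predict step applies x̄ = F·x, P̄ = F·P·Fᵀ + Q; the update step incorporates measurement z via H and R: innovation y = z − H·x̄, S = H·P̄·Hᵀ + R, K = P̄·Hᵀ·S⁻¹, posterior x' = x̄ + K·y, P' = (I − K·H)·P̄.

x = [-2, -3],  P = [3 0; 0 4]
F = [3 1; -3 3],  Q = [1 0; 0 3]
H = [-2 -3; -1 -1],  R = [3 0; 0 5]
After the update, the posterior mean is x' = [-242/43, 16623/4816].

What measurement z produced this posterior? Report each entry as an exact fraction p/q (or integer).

z = [1, 1]

x̄ = F·x = [-9, -3]
P̄ = F·P·Fᵀ + Q = [32 -15; -15 66]
S = H·P̄·Hᵀ + R = [545 187; 187 73]
K = P̄·Hᵀ·S⁻¹ = [16/43 -51/43; -2727/4816 3621/4816]
x' − x̄ = [145/43, 31071/4816] = K·y
y = (KᵀK)⁻¹·Kᵀ·(x' − x̄) = [-26, -11]
z = y + H·x̄ = [-26, -11] + [27, 12] = [1, 1]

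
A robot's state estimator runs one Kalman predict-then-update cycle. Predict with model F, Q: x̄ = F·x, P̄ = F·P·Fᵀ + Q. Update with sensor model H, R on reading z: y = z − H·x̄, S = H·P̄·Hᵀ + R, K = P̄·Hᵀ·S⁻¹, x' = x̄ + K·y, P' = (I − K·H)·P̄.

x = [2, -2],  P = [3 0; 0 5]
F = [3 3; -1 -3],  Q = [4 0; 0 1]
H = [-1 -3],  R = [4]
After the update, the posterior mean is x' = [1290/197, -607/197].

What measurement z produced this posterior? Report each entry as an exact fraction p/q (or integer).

x̄ = F·x = [0, 4]
P̄ = F·P·Fᵀ + Q = [76 -54; -54 49]
S = H·P̄·Hᵀ + R = [197]
K = P̄·Hᵀ·S⁻¹ = [86/197; -93/197]
x' − x̄ = [1290/197, -1395/197] = K·y
y = (KᵀK)⁻¹·Kᵀ·(x' − x̄) = [15]
z = y + H·x̄ = [15] + [-12] = [3]

z = [3]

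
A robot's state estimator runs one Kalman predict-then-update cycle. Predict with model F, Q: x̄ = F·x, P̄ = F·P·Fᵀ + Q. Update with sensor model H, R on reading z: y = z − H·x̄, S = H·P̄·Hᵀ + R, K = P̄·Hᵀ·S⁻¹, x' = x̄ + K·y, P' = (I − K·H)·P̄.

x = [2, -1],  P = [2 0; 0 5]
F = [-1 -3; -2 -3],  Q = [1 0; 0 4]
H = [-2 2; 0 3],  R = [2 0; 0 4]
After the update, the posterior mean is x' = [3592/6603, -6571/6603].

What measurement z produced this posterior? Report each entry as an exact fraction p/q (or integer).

x̄ = F·x = [1, -1]
P̄ = F·P·Fᵀ + Q = [48 49; 49 57]
S = H·P̄·Hᵀ + R = [30 48; 48 517]
K = P̄·Hᵀ·S⁻¹ = [-3011/6603 719/2201; 32/6603 727/2201]
x' − x̄ = [-3011/6603, 32/6603] = K·y
y = (KᵀK)⁻¹·Kᵀ·(x' − x̄) = [1, 0]
z = y + H·x̄ = [1, 0] + [-4, -3] = [-3, -3]

z = [-3, -3]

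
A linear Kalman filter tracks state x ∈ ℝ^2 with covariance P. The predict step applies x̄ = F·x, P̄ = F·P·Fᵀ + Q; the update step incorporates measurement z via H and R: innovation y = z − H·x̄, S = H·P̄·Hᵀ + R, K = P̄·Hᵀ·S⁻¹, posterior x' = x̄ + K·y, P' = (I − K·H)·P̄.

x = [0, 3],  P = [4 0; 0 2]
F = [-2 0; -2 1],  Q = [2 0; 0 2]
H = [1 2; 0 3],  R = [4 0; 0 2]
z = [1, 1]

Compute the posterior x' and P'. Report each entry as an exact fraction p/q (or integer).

x' = [-431/497, 247/497]
P' = [1180/497 -72/497; -72/497 92/497]

x̄ = F·x = [0, 3]
P̄ = F·P·Fᵀ + Q = [18 16; 16 20]
y = z − H·x̄ = [-5, -8]
S = H·P̄·Hᵀ + R = [166 168; 168 182]
K = P̄·Hᵀ·S⁻¹ = [37/71 -108/497; 4/71 138/497]
x' = x̄ + K·y = [-431/497, 247/497]
P' = (I − K·H)·P̄ = [1180/497 -72/497; -72/497 92/497]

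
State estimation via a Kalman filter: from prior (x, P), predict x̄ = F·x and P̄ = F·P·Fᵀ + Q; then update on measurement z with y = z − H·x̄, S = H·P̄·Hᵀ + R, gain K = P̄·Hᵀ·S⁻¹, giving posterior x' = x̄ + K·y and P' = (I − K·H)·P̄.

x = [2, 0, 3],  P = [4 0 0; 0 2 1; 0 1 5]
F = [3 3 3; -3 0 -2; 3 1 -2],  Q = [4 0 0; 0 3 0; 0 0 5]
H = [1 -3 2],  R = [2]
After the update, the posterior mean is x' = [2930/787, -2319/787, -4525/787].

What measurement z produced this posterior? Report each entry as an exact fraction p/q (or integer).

x̄ = F·x = [15, -12, 0]
P̄ = F·P·Fᵀ + Q = [121 -72 9; -72 59 -18; 9 -18 59]
S = H·P̄·Hᵀ + R = [1574]
K = P̄·Hᵀ·S⁻¹ = [355/1574; -285/1574; 181/1574]
x' − x̄ = [-8875/787, 7125/787, -4525/787] = K·y
y = (KᵀK)⁻¹·Kᵀ·(x' − x̄) = [-50]
z = y + H·x̄ = [-50] + [51] = [1]

z = [1]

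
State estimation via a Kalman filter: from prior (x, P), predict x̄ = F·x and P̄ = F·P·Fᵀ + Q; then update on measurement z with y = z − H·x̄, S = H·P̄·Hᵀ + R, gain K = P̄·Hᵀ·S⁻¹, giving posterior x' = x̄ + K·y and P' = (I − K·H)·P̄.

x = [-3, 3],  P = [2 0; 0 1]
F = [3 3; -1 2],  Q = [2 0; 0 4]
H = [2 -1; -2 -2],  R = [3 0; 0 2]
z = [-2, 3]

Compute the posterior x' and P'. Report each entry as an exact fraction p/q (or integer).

x̄ = F·x = [0, 9]
P̄ = F·P·Fᵀ + Q = [29 0; 0 10]
y = z − H·x̄ = [7, 21]
S = H·P̄·Hᵀ + R = [129 -96; -96 158]
K = P̄·Hᵀ·S⁻¹ = [1798/5583 -319/1861; -1750/5583 -590/1861]
x' = x̄ + K·y = [-7511/5583, 827/5583]
P' = (I − K·H)·P̄ = [2117/5583 -1160/5583; -1160/5583 2930/5583]

x' = [-7511/5583, 827/5583]
P' = [2117/5583 -1160/5583; -1160/5583 2930/5583]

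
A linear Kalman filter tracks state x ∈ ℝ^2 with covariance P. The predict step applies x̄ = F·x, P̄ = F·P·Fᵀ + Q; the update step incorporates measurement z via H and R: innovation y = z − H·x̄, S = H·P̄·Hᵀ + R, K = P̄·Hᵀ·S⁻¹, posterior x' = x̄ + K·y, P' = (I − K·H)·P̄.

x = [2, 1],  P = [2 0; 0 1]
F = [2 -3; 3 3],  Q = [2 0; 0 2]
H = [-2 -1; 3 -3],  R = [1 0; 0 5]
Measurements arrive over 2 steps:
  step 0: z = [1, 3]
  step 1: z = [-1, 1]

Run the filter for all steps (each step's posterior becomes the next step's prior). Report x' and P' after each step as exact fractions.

step 0: x̄ = F·x = [1, 9]
step 0: P̄ = F·P·Fᵀ + Q = [19 3; 3 29]
step 0: y = z − H·x̄ = [12, 27]
step 0: S = H·P̄·Hᵀ + R = [118 -18; -18 383]
step 0: K = P̄·Hᵀ·S⁻¹ = [-14839/44870 2463/22435; -14809/44870 -4917/22435]
step 0: x' = x̄ + K·y = [-14/3205, -2814/3205]
step 0: P' = (I − K·H)·P̄ = [7683/44870 -527/44870; -527/44870 15863/44870]
step 1: x̄ = F·x = [8414/3205, -8484/3205]
step 1: P̄ = F·P·Fᵀ + Q = [38509/6410 -6792/3205; -6792/3205 146084/22435]
step 1: y = z − H·x̄ = [5139/3205, -47489/3205]
step 1: S = H·P̄·Hᵀ + R = [517469/22435 -513069/22435; -513069/22435 6991513/44870]
step 1: K = P̄·Hᵀ·S⁻¹ = [-44170954/137794145 15077541/137794145; -42460724/137794145 -29128944/137794145]
step 1: x' = x̄ + K·y = [13503155/27558829, -246288/27558829]
step 1: P' = (I − K·H)·P̄ = [23100063/137794145 -2029172/137794145; -2029172/137794145 46519068/137794145]

step 0: x' = [-14/3205, -2814/3205], P' = [7683/44870 -527/44870; -527/44870 15863/44870]
step 1: x' = [13503155/27558829, -246288/27558829], P' = [23100063/137794145 -2029172/137794145; -2029172/137794145 46519068/137794145]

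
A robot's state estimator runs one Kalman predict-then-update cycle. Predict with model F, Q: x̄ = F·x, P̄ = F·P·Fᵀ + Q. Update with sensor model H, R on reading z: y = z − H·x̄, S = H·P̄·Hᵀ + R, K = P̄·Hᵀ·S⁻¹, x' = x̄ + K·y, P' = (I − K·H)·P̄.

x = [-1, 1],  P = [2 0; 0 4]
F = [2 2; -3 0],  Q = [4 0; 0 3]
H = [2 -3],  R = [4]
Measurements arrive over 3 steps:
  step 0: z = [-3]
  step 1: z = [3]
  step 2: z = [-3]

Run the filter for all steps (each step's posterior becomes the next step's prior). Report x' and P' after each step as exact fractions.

step 0: x' = [552/449, 825/449], P' = [4108/449 2616/449; 2616/449 1860/449]
step 1: x' = [1883430/1017179, 226269/1017179], P' = [3350892/1017179 1948296/1017179; 1948296/1017179 1559724/1017179]
step 2: x' = [-1373213262/841686529, -111710583/841686529], P' = [2759602148/841686529 1607760792/841686529; 1607760792/841686529 1289465796/841686529]

step 0: x̄ = F·x = [0, 3]
step 0: P̄ = F·P·Fᵀ + Q = [28 -12; -12 21]
step 0: y = z − H·x̄ = [6]
step 0: S = H·P̄·Hᵀ + R = [449]
step 0: K = P̄·Hᵀ·S⁻¹ = [92/449; -87/449]
step 0: x' = x̄ + K·y = [552/449, 825/449]
step 0: P' = (I − K·H)·P̄ = [4108/449 2616/449; 2616/449 1860/449]
step 1: x̄ = F·x = [2754/449, -1656/449]
step 1: P̄ = F·P·Fᵀ + Q = [46596/449 -40344/449; -40344/449 38319/449]
step 1: y = z − H·x̄ = [-9129/449]
step 1: S = H·P̄·Hᵀ + R = [1017179/449]
step 1: K = P̄·Hᵀ·S⁻¹ = [214224/1017179; -195645/1017179]
step 1: x' = x̄ + K·y = [1883430/1017179, 226269/1017179]
step 1: P' = (I − K·H)·P̄ = [3350892/1017179 1948296/1017179; 1948296/1017179 1559724/1017179]
step 2: x̄ = F·x = [4219398/1017179, -5650290/1017179]
step 2: P̄ = F·P·Fᵀ + Q = [39297548/1017179 -31795128/1017179; -31795128/1017179 33209565/1017179]
step 2: y = z − H·x̄ = [-28441203/1017179]
step 2: S = H·P̄·Hᵀ + R = [841686529/1017179]
step 2: K = P̄·Hᵀ·S⁻¹ = [173980480/841686529; -163218951/841686529]
step 2: x' = x̄ + K·y = [-1373213262/841686529, -111710583/841686529]
step 2: P' = (I − K·H)·P̄ = [2759602148/841686529 1607760792/841686529; 1607760792/841686529 1289465796/841686529]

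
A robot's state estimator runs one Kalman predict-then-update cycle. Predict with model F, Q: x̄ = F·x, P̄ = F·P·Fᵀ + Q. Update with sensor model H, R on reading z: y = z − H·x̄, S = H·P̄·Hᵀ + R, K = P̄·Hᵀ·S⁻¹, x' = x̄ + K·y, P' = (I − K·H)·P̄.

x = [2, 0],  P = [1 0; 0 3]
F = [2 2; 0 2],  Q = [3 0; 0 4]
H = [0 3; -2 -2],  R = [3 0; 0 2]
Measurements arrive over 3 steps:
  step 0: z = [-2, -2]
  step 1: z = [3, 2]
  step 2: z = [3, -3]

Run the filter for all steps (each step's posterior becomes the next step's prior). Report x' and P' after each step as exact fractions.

step 0: x' = [42/23, -120/161], P' = [117/161 -44/161; -44/161 48/161]
step 1: x' = [-272334/214349, 1884/3019], P' = [149237/214349 -808/3019; -808/3019 892/3019]
step 2: x' = [9068097/40076191, 2630760/2357423], P' = [27821079/40076191 -628872/2357423; -628872/2357423 695612/2357423]

step 0: x̄ = F·x = [4, 0]
step 0: P̄ = F·P·Fᵀ + Q = [19 12; 12 16]
step 0: y = z − H·x̄ = [-2, 6]
step 0: S = H·P̄·Hᵀ + R = [147 -168; -168 238]
step 0: K = P̄·Hᵀ·S⁻¹ = [-44/161 -73/161; 48/161 -4/161]
step 0: x' = x̄ + K·y = [42/23, -120/161]
step 0: P' = (I − K·H)·P̄ = [117/161 -44/161; -44/161 48/161]
step 1: x̄ = F·x = [348/161, -240/161]
step 1: P̄ = F·P·Fᵀ + Q = [113/23 16/161; 16/161 836/161]
step 1: y = z − H·x̄ = [1203/161, 538/161]
step 1: S = H·P̄·Hᵀ + R = [8007/161 -5112/161; -5112/161 994/23]
step 1: K = P̄·Hᵀ·S⁻¹ = [-808/3019 -91869/214349; 892/3019 -84/3019]
step 1: x' = x̄ + K·y = [-272334/214349, 1884/3019]
step 1: P' = (I − K·H)·P̄ = [149237/214349 -808/3019; -808/3019 892/3019]
step 2: x̄ = F·x = [-277140/214349, 3768/3019]
step 2: P̄ = F·P·Fᵀ + Q = [1034379/214349 336/3019; 336/3019 15644/3019]
step 2: y = z − H·x̄ = [-2247/3019, -662271/214349]
step 2: S = H·P̄·Hᵀ + R = [149853/3019 -95880/3019; -95880/3019 9199958/214349]
step 2: K = P̄·Hᵀ·S⁻¹ = [-628872/2357423 -17130255/40076191; 695612/2357423 -66740/2357423]
step 2: x' = x̄ + K·y = [9068097/40076191, 2630760/2357423]
step 2: P' = (I − K·H)·P̄ = [27821079/40076191 -628872/2357423; -628872/2357423 695612/2357423]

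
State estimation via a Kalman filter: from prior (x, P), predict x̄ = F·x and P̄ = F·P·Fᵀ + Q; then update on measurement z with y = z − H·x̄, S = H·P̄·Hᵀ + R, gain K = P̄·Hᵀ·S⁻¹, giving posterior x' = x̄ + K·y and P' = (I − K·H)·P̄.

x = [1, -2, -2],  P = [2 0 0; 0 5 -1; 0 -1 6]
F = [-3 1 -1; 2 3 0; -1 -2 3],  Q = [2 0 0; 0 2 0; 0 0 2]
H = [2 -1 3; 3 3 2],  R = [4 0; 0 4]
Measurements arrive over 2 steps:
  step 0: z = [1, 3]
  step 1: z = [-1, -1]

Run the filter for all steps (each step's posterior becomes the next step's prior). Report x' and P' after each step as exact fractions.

step 0: x̄ = F·x = [-3, -4, -3]
step 0: P̄ = F·P·Fᵀ + Q = [33 6 -27; 6 55 -43; -27 -43 90]
step 0: y = z − H·x̄ = [12, 30]
step 0: S = H·P̄·Hᵀ + R = [911 -61; -61 424]
step 0: K = P̄·Hᵀ·S⁻¹ = [-723/54649 8016/54649; -9573/54649 11125/54649; 107986/382543 -11531/382543]
step 0: x' = x̄ + K·y = [67857/54649, 278/54649, -197727/382543]
step 0: P' = (I − K·H)·P̄ = [183318/7807 -82002/7807 -1047786/54649; -82002/7807 40002/7807 463250/54649; -1047786/54649 463250/54649 6114566/382543]
step 1: x̄ = F·x = [-1225324/382543, 136548/54649, -1072072/382543]
step 1: P̄ = F·P·Fᵀ + Q = [63299064/382543 -2135394/54649 59483128/382543; -2135394/54649 124880/7807 -2345904/54649; 59483128/382543 -2345904/54649 61640774/382543]
step 1: y = z − H·x̄ = [891451/54649, 2570065/382543]
step 1: S = H·P̄·Hᵀ + R = [34443450/7807 192109966/54649; 192109966/54649 1120538880/382543]
step 1: K = P̄·Hᵀ·S⁻¹ = [2300914471/54085623473 1426035240/7726517639; -10309130205/54085623473 1358349485/7726517639; 12684708482/54085623473 -433870343/7726517639]
step 1: x' = x̄ + K·y = [-68644105735/54085623473, 30855930626/54085623473, 34938203071/54085623473]
step 1: P' = (I − K·H)·P̄ = [135339266274/54085623473 -52301516998/54085623473 -104592130554/54085623473; -52301516998/54085623473 41643816670/54085623473 35003443282/54085623473; -104592130554/54085623473 35003443282/54085623473 98308846106/54085623473]

step 0: x' = [67857/54649, 278/54649, -197727/382543], P' = [183318/7807 -82002/7807 -1047786/54649; -82002/7807 40002/7807 463250/54649; -1047786/54649 463250/54649 6114566/382543]
step 1: x' = [-68644105735/54085623473, 30855930626/54085623473, 34938203071/54085623473], P' = [135339266274/54085623473 -52301516998/54085623473 -104592130554/54085623473; -52301516998/54085623473 41643816670/54085623473 35003443282/54085623473; -104592130554/54085623473 35003443282/54085623473 98308846106/54085623473]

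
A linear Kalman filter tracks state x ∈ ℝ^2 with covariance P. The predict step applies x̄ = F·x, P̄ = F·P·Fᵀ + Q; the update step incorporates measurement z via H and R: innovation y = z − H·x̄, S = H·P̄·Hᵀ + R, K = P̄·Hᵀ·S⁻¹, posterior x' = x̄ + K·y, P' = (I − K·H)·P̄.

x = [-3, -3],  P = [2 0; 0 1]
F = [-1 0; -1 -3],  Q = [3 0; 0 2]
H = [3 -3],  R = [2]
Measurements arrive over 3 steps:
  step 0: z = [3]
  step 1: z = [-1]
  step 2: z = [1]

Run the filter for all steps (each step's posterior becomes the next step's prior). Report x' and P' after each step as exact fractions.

step 0: x̄ = F·x = [3, 12]
step 0: P̄ = F·P·Fᵀ + Q = [5 2; 2 13]
step 0: y = z − H·x̄ = [30]
step 0: S = H·P̄·Hᵀ + R = [128]
step 0: K = P̄·Hᵀ·S⁻¹ = [9/128; -33/128]
step 0: x' = x̄ + K·y = [327/64, 273/64]
step 0: P' = (I − K·H)·P̄ = [559/128 553/128; 553/128 575/128]
step 1: x̄ = F·x = [-327/64, -573/32]
step 1: P̄ = F·P·Fᵀ + Q = [943/128 1109/64; 1109/64 2327/32]
step 1: y = z − H·x̄ = [-2521/64]
step 1: S = H·P̄·Hᵀ + R = [52591/128]
step 1: K = P̄·Hᵀ·S⁻¹ = [-3825/52591; -21270/52591]
step 1: x' = x̄ + K·y = [-118038/52591, -103869/52591]
step 1: P' = (I − K·H)·P̄ = [273146/52591 275696/52591; 275696/52591 289876/52591]
step 2: x̄ = F·x = [118038/52591, 429645/52591]
step 2: P̄ = F·P·Fᵀ + Q = [430919/52591 1100234/52591; 1100234/52591 4641388/52591]
step 2: y = z − H·x̄ = [987412/52591]
step 2: S = H·P̄·Hᵀ + R = [25951733/52591]
step 2: K = P̄·Hᵀ·S⁻¹ = [-2007945/25951733; -10623462/25951733]
step 2: x' = x̄ + K·y = [20547654/25951733, 12555351/25951733]
step 2: P' = (I − K·H)·P̄ = [135978622/25951733 137317252/25951733; 137317252/25951733 144399560/25951733]

step 0: x' = [327/64, 273/64], P' = [559/128 553/128; 553/128 575/128]
step 1: x' = [-118038/52591, -103869/52591], P' = [273146/52591 275696/52591; 275696/52591 289876/52591]
step 2: x' = [20547654/25951733, 12555351/25951733], P' = [135978622/25951733 137317252/25951733; 137317252/25951733 144399560/25951733]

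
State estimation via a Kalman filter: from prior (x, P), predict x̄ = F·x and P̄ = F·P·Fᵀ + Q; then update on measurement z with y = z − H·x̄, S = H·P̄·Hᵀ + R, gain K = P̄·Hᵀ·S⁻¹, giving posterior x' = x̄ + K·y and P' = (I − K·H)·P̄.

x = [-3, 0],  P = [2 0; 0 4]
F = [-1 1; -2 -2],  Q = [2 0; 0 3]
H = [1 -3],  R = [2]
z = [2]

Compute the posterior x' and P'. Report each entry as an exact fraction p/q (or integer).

x̄ = F·x = [3, 6]
P̄ = F·P·Fᵀ + Q = [8 -4; -4 27]
y = z − H·x̄ = [17]
S = H·P̄·Hᵀ + R = [277]
K = P̄·Hᵀ·S⁻¹ = [20/277; -85/277]
x' = x̄ + K·y = [1171/277, 217/277]
P' = (I − K·H)·P̄ = [1816/277 592/277; 592/277 254/277]

x' = [1171/277, 217/277]
P' = [1816/277 592/277; 592/277 254/277]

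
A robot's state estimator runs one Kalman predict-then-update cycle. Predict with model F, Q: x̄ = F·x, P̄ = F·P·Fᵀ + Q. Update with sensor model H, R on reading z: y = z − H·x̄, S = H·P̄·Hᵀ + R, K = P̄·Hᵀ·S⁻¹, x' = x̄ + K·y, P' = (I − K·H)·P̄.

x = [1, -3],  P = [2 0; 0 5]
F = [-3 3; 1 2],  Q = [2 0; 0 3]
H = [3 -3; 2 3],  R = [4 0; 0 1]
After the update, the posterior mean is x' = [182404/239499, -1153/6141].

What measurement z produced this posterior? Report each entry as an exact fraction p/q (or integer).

x̄ = F·x = [-12, -5]
P̄ = F·P·Fᵀ + Q = [65 24; 24 25]
S = H·P̄·Hᵀ + R = [382 237; 237 774]
K = P̄·Hᵀ·S⁻¹ = [15776/79833 48013/239499; -269/2047 1223/6141]
x' − x̄ = [3056392/239499, 29552/6141] = K·y
y = (KᵀK)⁻¹·Kᵀ·(x' − x̄) = [24, 40]
z = y + H·x̄ = [24, 40] + [-21, -39] = [3, 1]

z = [3, 1]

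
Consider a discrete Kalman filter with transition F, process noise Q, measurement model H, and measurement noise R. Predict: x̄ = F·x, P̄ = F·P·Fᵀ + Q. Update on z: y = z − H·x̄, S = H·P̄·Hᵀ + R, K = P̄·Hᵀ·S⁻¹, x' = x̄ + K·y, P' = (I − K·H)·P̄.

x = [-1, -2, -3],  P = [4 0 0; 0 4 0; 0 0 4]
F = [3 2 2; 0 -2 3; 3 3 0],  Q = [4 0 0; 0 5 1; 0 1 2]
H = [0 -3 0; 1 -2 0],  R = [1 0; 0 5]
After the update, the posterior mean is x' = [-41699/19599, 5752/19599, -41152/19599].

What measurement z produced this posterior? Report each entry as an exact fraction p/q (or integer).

x̄ = F·x = [-13, -5, -9]
P̄ = F·P·Fᵀ + Q = [72 8 60; 8 57 -23; 60 -23 74]
S = H·P̄·Hᵀ + R = [514 318; 318 273]
K = P̄·Hᵀ·S⁻¹ = [-4060/6533 18208/19599; -4325/13066 -53/19599; -4957/13066 16271/19599]
x' − x̄ = [213088/19599, 103747/19599, 135239/19599] = K·y
y = (KᵀK)⁻¹·Kᵀ·(x' − x̄) = [-16, 1]
z = y + H·x̄ = [-16, 1] + [15, -3] = [-1, -2]

z = [-1, -2]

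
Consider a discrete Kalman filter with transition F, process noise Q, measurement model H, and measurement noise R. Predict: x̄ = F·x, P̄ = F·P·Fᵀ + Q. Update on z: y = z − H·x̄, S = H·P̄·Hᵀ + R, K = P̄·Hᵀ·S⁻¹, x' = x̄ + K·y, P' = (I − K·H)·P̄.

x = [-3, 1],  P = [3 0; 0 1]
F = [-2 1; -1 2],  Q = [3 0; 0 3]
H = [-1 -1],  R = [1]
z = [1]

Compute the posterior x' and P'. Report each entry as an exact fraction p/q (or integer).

x' = [-11/43, -19/43]
P' = [112/43 -88/43; -88/43 106/43]

x̄ = F·x = [7, 5]
P̄ = F·P·Fᵀ + Q = [16 8; 8 10]
y = z − H·x̄ = [13]
S = H·P̄·Hᵀ + R = [43]
K = P̄·Hᵀ·S⁻¹ = [-24/43; -18/43]
x' = x̄ + K·y = [-11/43, -19/43]
P' = (I − K·H)·P̄ = [112/43 -88/43; -88/43 106/43]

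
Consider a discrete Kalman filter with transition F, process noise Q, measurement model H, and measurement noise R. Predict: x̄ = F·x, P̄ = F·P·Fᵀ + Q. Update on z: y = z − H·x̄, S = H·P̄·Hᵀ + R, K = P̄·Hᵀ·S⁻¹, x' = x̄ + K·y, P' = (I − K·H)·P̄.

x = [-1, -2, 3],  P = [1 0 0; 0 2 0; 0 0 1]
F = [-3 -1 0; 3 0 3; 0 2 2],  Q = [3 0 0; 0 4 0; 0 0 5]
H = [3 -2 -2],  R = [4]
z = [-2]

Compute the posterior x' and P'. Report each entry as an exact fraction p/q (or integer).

x' = [1191/245, 3023/490, 519/245]
P' = [1118/245 617/245 992/245; 617/245 3891/490 -937/245; 992/245 -937/245 2483/245]

x̄ = F·x = [5, 6, 2]
P̄ = F·P·Fᵀ + Q = [14 -9 -4; -9 22 6; -4 6 17]
y = z − H·x̄ = [-1]
S = H·P̄·Hᵀ + R = [490]
K = P̄·Hᵀ·S⁻¹ = [34/245; -83/490; -29/245]
x' = x̄ + K·y = [1191/245, 3023/490, 519/245]
P' = (I − K·H)·P̄ = [1118/245 617/245 992/245; 617/245 3891/490 -937/245; 992/245 -937/245 2483/245]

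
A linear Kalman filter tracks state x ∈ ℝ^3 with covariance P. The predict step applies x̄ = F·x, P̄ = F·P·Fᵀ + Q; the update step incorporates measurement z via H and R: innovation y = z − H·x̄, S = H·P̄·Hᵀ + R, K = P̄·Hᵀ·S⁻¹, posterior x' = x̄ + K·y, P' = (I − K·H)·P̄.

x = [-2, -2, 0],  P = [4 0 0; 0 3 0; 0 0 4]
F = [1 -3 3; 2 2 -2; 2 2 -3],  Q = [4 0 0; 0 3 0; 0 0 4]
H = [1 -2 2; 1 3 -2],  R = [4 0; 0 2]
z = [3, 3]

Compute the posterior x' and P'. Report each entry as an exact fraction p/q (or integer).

x̄ = F·x = [4, -8, -8]
P̄ = F·P·Fᵀ + Q = [71 -34 -46; -34 47 52; -46 52 68]
y = z − H·x̄ = [-1, 7]
S = H·P̄·Hᵀ + R = [71 3; 3 124]
K = P̄·Hᵀ·S⁻¹ = [1129/1759 838/1759; -597/1759 57/1759; -1658/8795 -1804/8795]
x' = x̄ + K·y = [11773/1759, -13076/1759, -16266/1759]
P' = (I − K·H)·P̄ = [20708/1759 -35224/1759 -43320/1759; -35224/1759 68174/1759 84592/1759; -43320/1759 84592/1759 527944/8795]

x' = [11773/1759, -13076/1759, -16266/1759]
P' = [20708/1759 -35224/1759 -43320/1759; -35224/1759 68174/1759 84592/1759; -43320/1759 84592/1759 527944/8795]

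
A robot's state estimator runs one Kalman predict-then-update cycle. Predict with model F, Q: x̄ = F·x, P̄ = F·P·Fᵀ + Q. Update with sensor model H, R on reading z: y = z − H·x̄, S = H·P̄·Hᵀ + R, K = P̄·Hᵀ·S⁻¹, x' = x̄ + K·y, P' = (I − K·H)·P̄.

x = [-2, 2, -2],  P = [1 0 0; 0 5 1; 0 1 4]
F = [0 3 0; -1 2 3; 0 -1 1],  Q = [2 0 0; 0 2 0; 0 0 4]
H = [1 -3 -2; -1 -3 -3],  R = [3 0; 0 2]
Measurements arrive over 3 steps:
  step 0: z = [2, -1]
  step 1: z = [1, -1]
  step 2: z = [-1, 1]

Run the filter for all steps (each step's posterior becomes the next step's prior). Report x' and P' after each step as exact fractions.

step 0: x' = [94943/35664, 100099/71328, -136747/71328], P' = [53537/17832 86965/35664 -109309/35664; 86965/35664 247121/71328 -290441/71328; -109309/35664 -290441/71328 355361/71328]
step 1: x' = [3590289/15998384, -251932433/271972528, 149358695/135986264], P' = [26913281/15998384 15137983/15998384 -10168537/7999192; 15137983/15998384 2485553333/1359862640 -1425868643/679931320; -10168537/7999192 -1425868643/679931320 884031173/339965660]
step 2: x' = [-16589898058212/13483462620217, -5358597554377/13483462620217, 6600024957116/13483462620217], P' = [22748326962494/13483462620217 12962705185356/13483462620217 -17367388636892/13483462620217; 12962705185356/13483462620217 24778796901968/13483462620217 -28455791671998/13483462620217; -17367388636892/13483462620217 -28455791671998/13483462620217 35294591957264/13483462620217]

step 0: x̄ = F·x = [6, 0, -4]
step 0: P̄ = F·P·Fᵀ + Q = [47 39 -12; 39 71 1; -12 1 11]
step 0: y = z − H·x̄ = [-12, -7]
step 0: S = H·P̄·Hᵀ + R = [559 685; 685 967]
step 0: K = P̄·Hᵀ·S⁻¹ = [21599/35664 -20021/35664; 4483/71328 -21985/71328; -19339/71328 11929/71328]
step 0: x' = x̄ + K·y = [94943/35664, 100099/71328, -136747/71328]
step 0: P' = (I − K·H)·P̄ = [53537/17832 86965/35664 -109309/35664; 86965/35664 247121/71328 -290441/71328; -109309/35664 -290441/71328 355361/71328]
step 1: x̄ = F·x = [100099/23776, -399929/71328, -118423/35664]
step 1: P̄ = F·P·Fᵀ + Q = [788915/23776 -551011/23776 -268781/11888; -551011/23776 1674233/71328 627415/35664; -268781/11888 627415/35664 367169/17832]
step 1: y = z − H·x̄ = [-118903/4458, -140113/5944]
step 1: S = H·P̄·Hᵀ + R = [1717201/2229 436964/743; 436964/743 703921/1486]
step 1: K = P̄·Hᵀ·S⁻¹ = [923895/1999798 -1414501/3999596; -19435703/169982830 -23522087/339965660; -5118517/84991415 -20281933/169982830]
step 1: x' = x̄ + K·y = [3590289/15998384, -251932433/271972528, 149358695/135986264]
step 1: P' = (I − K·H)·P̄ = [26913281/15998384 15137983/15998384 -10168537/7999192; 15137983/15998384 2485553333/1359862640 -1425868643/679931320; -10168537/7999192 -1425868643/679931320 884031173/339965660]
step 2: x̄ = F·x = [-755797299/271972528, 331252391/271972528, 550649823/271972528]
step 2: P̄ = F·P·Fᵀ + Q = [25089705277/1359862640 -14612501241/1359862640 -16011871857/1359862640; -14612501241/1359862640 17778835813/1359862640 11504384541/1359862640; -16011871857/1359862640 11504384541/1359862640 17164603157/1359862640]
step 2: y = z − H·x̄ = [1289440795/135986264, 2161881871/271972528]
step 2: S = H·P̄·Hᵀ + R = [136903084377/339965660 213242537977/679931320; 213242537977/679931320 365633064437/1359862640]
step 2: K = P̄·Hᵀ·S⁻¹ = [6198329560070/13483462620217 -4767138303943/13483462620217; -1487367392184/13483462620217 -965860437633/13483462620217; -863065845142/13483462620217 -1574506109453/13483462620217]
step 2: x' = x̄ + K·y = [-16589898058212/13483462620217, -5358597554377/13483462620217, 6600024957116/13483462620217]
step 2: P' = (I − K·H)·P̄ = [22748326962494/13483462620217 12962705185356/13483462620217 -17367388636892/13483462620217; 12962705185356/13483462620217 24778796901968/13483462620217 -28455791671998/13483462620217; -17367388636892/13483462620217 -28455791671998/13483462620217 35294591957264/13483462620217]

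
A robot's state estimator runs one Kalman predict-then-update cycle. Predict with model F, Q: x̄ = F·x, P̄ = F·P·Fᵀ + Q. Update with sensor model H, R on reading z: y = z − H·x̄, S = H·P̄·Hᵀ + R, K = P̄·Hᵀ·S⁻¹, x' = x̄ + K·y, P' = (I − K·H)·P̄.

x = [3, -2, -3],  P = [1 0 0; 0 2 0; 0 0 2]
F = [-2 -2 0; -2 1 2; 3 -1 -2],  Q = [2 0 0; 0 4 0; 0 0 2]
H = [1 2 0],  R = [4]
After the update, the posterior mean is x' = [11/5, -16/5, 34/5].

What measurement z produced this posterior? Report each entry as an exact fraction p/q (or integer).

x̄ = F·x = [-2, -14, 17]
P̄ = F·P·Fᵀ + Q = [14 0 -2; 0 18 -16; -2 -16 21]
S = H·P̄·Hᵀ + R = [90]
K = P̄·Hᵀ·S⁻¹ = [7/45; 2/5; -17/45]
x' − x̄ = [21/5, 54/5, -51/5] = K·y
y = (KᵀK)⁻¹·Kᵀ·(x' − x̄) = [27]
z = y + H·x̄ = [27] + [-30] = [-3]

z = [-3]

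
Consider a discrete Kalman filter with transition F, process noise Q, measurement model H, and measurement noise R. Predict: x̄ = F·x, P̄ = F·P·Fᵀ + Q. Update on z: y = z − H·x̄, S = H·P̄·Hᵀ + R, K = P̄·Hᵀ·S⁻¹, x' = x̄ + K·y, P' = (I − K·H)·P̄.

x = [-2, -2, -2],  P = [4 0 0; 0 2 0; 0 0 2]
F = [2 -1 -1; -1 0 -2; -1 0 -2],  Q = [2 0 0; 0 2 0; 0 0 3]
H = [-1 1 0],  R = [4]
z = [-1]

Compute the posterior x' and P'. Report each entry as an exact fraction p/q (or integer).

x̄ = F·x = [0, 6, 6]
P̄ = F·P·Fᵀ + Q = [22 -4 -4; -4 14 12; -4 12 15]
y = z − H·x̄ = [-7]
S = H·P̄·Hᵀ + R = [48]
K = P̄·Hᵀ·S⁻¹ = [-13/24; 3/8; 1/3]
x' = x̄ + K·y = [91/24, 27/8, 11/3]
P' = (I − K·H)·P̄ = [95/12 23/4 14/3; 23/4 29/4 6; 14/3 6 29/3]

x' = [91/24, 27/8, 11/3]
P' = [95/12 23/4 14/3; 23/4 29/4 6; 14/3 6 29/3]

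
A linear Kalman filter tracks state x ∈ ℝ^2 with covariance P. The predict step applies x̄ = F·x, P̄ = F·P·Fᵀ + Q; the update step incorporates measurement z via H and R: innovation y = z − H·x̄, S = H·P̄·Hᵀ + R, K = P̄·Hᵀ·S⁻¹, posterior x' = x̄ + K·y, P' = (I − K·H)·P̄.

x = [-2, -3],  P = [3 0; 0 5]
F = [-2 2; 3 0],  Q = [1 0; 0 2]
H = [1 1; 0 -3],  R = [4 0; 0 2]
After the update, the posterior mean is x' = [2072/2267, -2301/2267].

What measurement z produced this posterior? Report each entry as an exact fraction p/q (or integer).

x̄ = F·x = [-2, -6]
P̄ = F·P·Fᵀ + Q = [33 -18; -18 29]
S = H·P̄·Hᵀ + R = [30 -33; -33 263]
K = P̄·Hᵀ·S⁻¹ = [1909/2267 705/2267; 22/6801 -749/2267]
x' − x̄ = [6606/2267, 11301/2267] = K·y
y = (KᵀK)⁻¹·Kᵀ·(x' − x̄) = [9, -15]
z = y + H·x̄ = [9, -15] + [-8, 18] = [1, 3]

z = [1, 3]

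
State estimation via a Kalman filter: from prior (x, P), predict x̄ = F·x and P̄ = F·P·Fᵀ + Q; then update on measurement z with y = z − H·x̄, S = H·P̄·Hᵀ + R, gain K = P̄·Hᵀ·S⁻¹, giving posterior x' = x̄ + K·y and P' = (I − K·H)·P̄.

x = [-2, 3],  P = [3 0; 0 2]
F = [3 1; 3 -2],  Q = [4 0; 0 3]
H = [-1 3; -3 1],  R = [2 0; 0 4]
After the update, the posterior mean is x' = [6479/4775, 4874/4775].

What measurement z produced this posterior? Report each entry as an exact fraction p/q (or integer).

x̄ = F·x = [-3, -12]
P̄ = F·P·Fᵀ + Q = [33 23; 23 38]
S = H·P̄·Hᵀ + R = [239 -17; -17 201]
K = P̄·Hᵀ·S⁻¹ = [2972/23875 -8776/23875; 8882/23875 -2931/23875]
x' − x̄ = [20804/4775, 62174/4775] = K·y
y = (KᵀK)⁻¹·Kᵀ·(x' − x̄) = [35, 0]
z = y + H·x̄ = [35, 0] + [-33, -3] = [2, -3]

z = [2, -3]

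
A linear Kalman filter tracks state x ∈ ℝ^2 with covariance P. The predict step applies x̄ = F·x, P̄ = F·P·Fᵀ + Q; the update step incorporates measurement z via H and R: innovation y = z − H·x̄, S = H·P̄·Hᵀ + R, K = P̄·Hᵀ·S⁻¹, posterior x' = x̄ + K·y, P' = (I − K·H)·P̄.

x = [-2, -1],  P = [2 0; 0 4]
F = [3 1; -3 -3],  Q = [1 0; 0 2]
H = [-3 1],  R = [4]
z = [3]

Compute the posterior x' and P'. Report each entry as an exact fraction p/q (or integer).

x̄ = F·x = [-7, 9]
P̄ = F·P·Fᵀ + Q = [23 -30; -30 56]
y = z − H·x̄ = [-27]
S = H·P̄·Hᵀ + R = [447]
K = P̄·Hᵀ·S⁻¹ = [-33/149; 146/447]
x' = x̄ + K·y = [-152/149, 27/149]
P' = (I − K·H)·P̄ = [160/149 348/149; 348/149 3716/447]

x' = [-152/149, 27/149]
P' = [160/149 348/149; 348/149 3716/447]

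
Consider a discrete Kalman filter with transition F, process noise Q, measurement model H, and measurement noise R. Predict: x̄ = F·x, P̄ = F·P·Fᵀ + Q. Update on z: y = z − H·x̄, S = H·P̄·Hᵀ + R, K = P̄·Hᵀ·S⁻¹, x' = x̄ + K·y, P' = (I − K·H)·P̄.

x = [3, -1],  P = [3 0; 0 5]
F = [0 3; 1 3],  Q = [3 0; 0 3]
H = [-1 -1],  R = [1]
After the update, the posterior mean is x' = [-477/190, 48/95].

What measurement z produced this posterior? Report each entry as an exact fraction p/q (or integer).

x̄ = F·x = [-3, 0]
P̄ = F·P·Fᵀ + Q = [48 45; 45 51]
S = H·P̄·Hᵀ + R = [190]
K = P̄·Hᵀ·S⁻¹ = [-93/190; -48/95]
x' − x̄ = [93/190, 48/95] = K·y
y = (KᵀK)⁻¹·Kᵀ·(x' − x̄) = [-1]
z = y + H·x̄ = [-1] + [3] = [2]

z = [2]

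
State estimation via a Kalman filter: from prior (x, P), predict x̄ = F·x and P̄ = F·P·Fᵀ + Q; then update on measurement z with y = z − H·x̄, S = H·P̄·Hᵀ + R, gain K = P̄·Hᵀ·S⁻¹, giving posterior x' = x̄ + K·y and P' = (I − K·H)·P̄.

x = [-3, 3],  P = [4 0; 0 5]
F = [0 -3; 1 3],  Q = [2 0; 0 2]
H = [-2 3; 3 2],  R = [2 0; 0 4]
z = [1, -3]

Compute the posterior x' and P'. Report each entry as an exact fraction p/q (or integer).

x̄ = F·x = [-9, 6]
P̄ = F·P·Fᵀ + Q = [47 -45; -45 51]
y = z − H·x̄ = [-35, 12]
S = H·P̄·Hᵀ + R = [1189 -201; -201 91]
K = P̄·Hᵀ·S⁻¹ = [-5294/33899 7305/33899; 7740/33899 4803/33899]
x' = x̄ + K·y = [-32141/33899, -9870/33899]
P' = (I − K·H)·P̄ = [8372/33899 2052/33899; 2052/33899 6528/33899]

x' = [-32141/33899, -9870/33899]
P' = [8372/33899 2052/33899; 2052/33899 6528/33899]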